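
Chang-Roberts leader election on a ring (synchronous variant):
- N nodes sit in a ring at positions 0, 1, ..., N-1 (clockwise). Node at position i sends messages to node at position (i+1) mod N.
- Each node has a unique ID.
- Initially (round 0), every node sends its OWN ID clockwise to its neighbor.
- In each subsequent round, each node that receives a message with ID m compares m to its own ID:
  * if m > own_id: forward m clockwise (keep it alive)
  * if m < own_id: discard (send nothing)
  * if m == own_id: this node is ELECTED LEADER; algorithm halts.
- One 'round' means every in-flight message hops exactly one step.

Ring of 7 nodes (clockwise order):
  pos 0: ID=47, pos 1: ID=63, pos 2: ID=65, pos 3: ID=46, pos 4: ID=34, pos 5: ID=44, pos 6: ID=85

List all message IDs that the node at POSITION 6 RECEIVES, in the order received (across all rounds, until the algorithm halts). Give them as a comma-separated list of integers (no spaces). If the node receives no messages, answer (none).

Round 1: pos1(id63) recv 47: drop; pos2(id65) recv 63: drop; pos3(id46) recv 65: fwd; pos4(id34) recv 46: fwd; pos5(id44) recv 34: drop; pos6(id85) recv 44: drop; pos0(id47) recv 85: fwd
Round 2: pos4(id34) recv 65: fwd; pos5(id44) recv 46: fwd; pos1(id63) recv 85: fwd
Round 3: pos5(id44) recv 65: fwd; pos6(id85) recv 46: drop; pos2(id65) recv 85: fwd
Round 4: pos6(id85) recv 65: drop; pos3(id46) recv 85: fwd
Round 5: pos4(id34) recv 85: fwd
Round 6: pos5(id44) recv 85: fwd
Round 7: pos6(id85) recv 85: ELECTED

Answer: 44,46,65,85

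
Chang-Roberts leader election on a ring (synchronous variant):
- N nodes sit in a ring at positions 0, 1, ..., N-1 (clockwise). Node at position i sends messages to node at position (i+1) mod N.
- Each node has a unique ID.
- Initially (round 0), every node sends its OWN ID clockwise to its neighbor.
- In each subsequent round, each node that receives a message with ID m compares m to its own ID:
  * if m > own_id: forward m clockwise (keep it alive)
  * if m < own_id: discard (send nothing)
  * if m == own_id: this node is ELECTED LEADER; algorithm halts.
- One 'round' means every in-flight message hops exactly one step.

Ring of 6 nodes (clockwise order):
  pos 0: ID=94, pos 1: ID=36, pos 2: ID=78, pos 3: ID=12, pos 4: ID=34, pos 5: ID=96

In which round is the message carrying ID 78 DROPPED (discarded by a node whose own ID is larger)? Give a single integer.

Answer: 3

Derivation:
Round 1: pos1(id36) recv 94: fwd; pos2(id78) recv 36: drop; pos3(id12) recv 78: fwd; pos4(id34) recv 12: drop; pos5(id96) recv 34: drop; pos0(id94) recv 96: fwd
Round 2: pos2(id78) recv 94: fwd; pos4(id34) recv 78: fwd; pos1(id36) recv 96: fwd
Round 3: pos3(id12) recv 94: fwd; pos5(id96) recv 78: drop; pos2(id78) recv 96: fwd
Round 4: pos4(id34) recv 94: fwd; pos3(id12) recv 96: fwd
Round 5: pos5(id96) recv 94: drop; pos4(id34) recv 96: fwd
Round 6: pos5(id96) recv 96: ELECTED
Message ID 78 originates at pos 2; dropped at pos 5 in round 3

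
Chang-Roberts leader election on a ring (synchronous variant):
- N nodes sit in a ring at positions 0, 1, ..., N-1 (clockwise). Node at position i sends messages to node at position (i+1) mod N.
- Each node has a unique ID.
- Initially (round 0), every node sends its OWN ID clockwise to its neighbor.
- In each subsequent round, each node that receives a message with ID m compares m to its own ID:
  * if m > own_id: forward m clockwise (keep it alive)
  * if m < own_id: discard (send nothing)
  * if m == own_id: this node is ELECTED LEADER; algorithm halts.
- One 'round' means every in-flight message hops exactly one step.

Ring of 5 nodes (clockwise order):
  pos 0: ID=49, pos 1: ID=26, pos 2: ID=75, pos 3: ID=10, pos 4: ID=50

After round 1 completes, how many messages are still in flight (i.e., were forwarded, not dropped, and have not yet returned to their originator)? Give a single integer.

Answer: 3

Derivation:
Round 1: pos1(id26) recv 49: fwd; pos2(id75) recv 26: drop; pos3(id10) recv 75: fwd; pos4(id50) recv 10: drop; pos0(id49) recv 50: fwd
After round 1: 3 messages still in flight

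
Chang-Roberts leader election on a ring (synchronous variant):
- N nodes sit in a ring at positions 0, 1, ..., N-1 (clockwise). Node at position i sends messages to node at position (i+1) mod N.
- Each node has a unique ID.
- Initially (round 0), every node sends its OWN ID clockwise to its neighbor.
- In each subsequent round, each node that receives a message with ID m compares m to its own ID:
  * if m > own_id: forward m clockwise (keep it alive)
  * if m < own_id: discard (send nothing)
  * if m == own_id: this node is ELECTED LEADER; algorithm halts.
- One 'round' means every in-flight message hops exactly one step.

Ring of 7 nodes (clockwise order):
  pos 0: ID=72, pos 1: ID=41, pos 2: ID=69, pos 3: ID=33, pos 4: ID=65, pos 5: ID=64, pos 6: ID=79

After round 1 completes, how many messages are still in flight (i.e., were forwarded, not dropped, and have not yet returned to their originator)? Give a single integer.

Round 1: pos1(id41) recv 72: fwd; pos2(id69) recv 41: drop; pos3(id33) recv 69: fwd; pos4(id65) recv 33: drop; pos5(id64) recv 65: fwd; pos6(id79) recv 64: drop; pos0(id72) recv 79: fwd
After round 1: 4 messages still in flight

Answer: 4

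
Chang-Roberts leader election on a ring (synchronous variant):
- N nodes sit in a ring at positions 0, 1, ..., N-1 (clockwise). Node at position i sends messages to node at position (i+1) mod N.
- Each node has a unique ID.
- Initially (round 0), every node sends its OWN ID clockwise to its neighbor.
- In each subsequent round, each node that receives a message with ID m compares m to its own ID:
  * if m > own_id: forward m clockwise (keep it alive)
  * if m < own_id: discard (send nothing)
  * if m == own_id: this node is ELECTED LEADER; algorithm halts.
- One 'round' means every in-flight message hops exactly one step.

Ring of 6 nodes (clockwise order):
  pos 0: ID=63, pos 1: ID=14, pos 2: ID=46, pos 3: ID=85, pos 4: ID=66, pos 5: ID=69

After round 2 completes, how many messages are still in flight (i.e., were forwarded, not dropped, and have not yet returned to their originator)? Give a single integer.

Answer: 3

Derivation:
Round 1: pos1(id14) recv 63: fwd; pos2(id46) recv 14: drop; pos3(id85) recv 46: drop; pos4(id66) recv 85: fwd; pos5(id69) recv 66: drop; pos0(id63) recv 69: fwd
Round 2: pos2(id46) recv 63: fwd; pos5(id69) recv 85: fwd; pos1(id14) recv 69: fwd
After round 2: 3 messages still in flight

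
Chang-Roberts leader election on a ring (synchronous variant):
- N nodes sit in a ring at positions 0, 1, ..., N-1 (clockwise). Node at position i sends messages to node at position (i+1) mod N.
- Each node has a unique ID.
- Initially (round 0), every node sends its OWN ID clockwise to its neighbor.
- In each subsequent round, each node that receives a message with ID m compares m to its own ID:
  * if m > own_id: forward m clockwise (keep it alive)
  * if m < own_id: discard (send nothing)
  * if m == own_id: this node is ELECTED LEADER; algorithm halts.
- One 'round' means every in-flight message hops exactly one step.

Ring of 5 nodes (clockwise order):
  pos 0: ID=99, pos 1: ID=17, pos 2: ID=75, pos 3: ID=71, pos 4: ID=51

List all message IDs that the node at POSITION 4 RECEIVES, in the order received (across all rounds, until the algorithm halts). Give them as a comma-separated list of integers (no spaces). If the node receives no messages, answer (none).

Round 1: pos1(id17) recv 99: fwd; pos2(id75) recv 17: drop; pos3(id71) recv 75: fwd; pos4(id51) recv 71: fwd; pos0(id99) recv 51: drop
Round 2: pos2(id75) recv 99: fwd; pos4(id51) recv 75: fwd; pos0(id99) recv 71: drop
Round 3: pos3(id71) recv 99: fwd; pos0(id99) recv 75: drop
Round 4: pos4(id51) recv 99: fwd
Round 5: pos0(id99) recv 99: ELECTED

Answer: 71,75,99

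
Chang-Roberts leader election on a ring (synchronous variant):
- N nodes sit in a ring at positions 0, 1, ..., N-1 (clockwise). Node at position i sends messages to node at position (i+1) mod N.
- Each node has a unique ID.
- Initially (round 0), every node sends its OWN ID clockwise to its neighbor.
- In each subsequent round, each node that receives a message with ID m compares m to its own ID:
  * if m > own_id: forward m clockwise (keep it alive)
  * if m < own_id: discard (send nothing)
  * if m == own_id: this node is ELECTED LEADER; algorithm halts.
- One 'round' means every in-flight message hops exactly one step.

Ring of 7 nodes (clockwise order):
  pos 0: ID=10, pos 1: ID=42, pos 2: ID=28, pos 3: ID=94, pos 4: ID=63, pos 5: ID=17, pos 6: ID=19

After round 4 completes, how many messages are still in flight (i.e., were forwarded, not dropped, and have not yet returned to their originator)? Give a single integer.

Round 1: pos1(id42) recv 10: drop; pos2(id28) recv 42: fwd; pos3(id94) recv 28: drop; pos4(id63) recv 94: fwd; pos5(id17) recv 63: fwd; pos6(id19) recv 17: drop; pos0(id10) recv 19: fwd
Round 2: pos3(id94) recv 42: drop; pos5(id17) recv 94: fwd; pos6(id19) recv 63: fwd; pos1(id42) recv 19: drop
Round 3: pos6(id19) recv 94: fwd; pos0(id10) recv 63: fwd
Round 4: pos0(id10) recv 94: fwd; pos1(id42) recv 63: fwd
After round 4: 2 messages still in flight

Answer: 2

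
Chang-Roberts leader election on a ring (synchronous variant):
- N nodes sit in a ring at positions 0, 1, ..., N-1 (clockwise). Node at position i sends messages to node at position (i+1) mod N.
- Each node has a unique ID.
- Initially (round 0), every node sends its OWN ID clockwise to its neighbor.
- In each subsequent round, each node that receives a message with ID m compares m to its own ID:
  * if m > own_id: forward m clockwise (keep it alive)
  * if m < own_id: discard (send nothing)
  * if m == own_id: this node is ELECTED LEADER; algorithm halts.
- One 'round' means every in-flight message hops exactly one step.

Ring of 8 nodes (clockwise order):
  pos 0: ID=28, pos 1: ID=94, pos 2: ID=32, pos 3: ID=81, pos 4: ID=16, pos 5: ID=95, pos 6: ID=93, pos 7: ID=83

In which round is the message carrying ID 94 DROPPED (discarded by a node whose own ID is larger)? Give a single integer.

Answer: 4

Derivation:
Round 1: pos1(id94) recv 28: drop; pos2(id32) recv 94: fwd; pos3(id81) recv 32: drop; pos4(id16) recv 81: fwd; pos5(id95) recv 16: drop; pos6(id93) recv 95: fwd; pos7(id83) recv 93: fwd; pos0(id28) recv 83: fwd
Round 2: pos3(id81) recv 94: fwd; pos5(id95) recv 81: drop; pos7(id83) recv 95: fwd; pos0(id28) recv 93: fwd; pos1(id94) recv 83: drop
Round 3: pos4(id16) recv 94: fwd; pos0(id28) recv 95: fwd; pos1(id94) recv 93: drop
Round 4: pos5(id95) recv 94: drop; pos1(id94) recv 95: fwd
Round 5: pos2(id32) recv 95: fwd
Round 6: pos3(id81) recv 95: fwd
Round 7: pos4(id16) recv 95: fwd
Round 8: pos5(id95) recv 95: ELECTED
Message ID 94 originates at pos 1; dropped at pos 5 in round 4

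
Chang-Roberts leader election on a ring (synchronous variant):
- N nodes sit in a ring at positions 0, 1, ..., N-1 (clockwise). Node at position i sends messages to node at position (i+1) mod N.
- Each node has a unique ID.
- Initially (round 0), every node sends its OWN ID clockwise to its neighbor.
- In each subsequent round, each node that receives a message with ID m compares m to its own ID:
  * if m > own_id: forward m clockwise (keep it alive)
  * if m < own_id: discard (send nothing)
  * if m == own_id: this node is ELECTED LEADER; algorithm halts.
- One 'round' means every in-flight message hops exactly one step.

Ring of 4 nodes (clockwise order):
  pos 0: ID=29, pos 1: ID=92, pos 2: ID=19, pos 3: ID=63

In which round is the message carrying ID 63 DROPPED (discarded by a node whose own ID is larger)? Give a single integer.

Round 1: pos1(id92) recv 29: drop; pos2(id19) recv 92: fwd; pos3(id63) recv 19: drop; pos0(id29) recv 63: fwd
Round 2: pos3(id63) recv 92: fwd; pos1(id92) recv 63: drop
Round 3: pos0(id29) recv 92: fwd
Round 4: pos1(id92) recv 92: ELECTED
Message ID 63 originates at pos 3; dropped at pos 1 in round 2

Answer: 2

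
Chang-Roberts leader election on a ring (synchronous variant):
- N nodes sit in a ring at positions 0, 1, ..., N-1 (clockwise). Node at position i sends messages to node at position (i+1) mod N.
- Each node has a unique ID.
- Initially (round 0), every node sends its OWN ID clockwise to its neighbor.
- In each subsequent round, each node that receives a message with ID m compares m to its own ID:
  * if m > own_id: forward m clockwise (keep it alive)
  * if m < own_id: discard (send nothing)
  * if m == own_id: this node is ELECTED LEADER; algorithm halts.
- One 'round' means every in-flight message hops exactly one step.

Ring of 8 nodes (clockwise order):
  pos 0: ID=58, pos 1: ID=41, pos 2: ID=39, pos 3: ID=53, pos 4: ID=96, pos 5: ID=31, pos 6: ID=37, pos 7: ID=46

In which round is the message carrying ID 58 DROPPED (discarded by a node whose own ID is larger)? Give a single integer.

Answer: 4

Derivation:
Round 1: pos1(id41) recv 58: fwd; pos2(id39) recv 41: fwd; pos3(id53) recv 39: drop; pos4(id96) recv 53: drop; pos5(id31) recv 96: fwd; pos6(id37) recv 31: drop; pos7(id46) recv 37: drop; pos0(id58) recv 46: drop
Round 2: pos2(id39) recv 58: fwd; pos3(id53) recv 41: drop; pos6(id37) recv 96: fwd
Round 3: pos3(id53) recv 58: fwd; pos7(id46) recv 96: fwd
Round 4: pos4(id96) recv 58: drop; pos0(id58) recv 96: fwd
Round 5: pos1(id41) recv 96: fwd
Round 6: pos2(id39) recv 96: fwd
Round 7: pos3(id53) recv 96: fwd
Round 8: pos4(id96) recv 96: ELECTED
Message ID 58 originates at pos 0; dropped at pos 4 in round 4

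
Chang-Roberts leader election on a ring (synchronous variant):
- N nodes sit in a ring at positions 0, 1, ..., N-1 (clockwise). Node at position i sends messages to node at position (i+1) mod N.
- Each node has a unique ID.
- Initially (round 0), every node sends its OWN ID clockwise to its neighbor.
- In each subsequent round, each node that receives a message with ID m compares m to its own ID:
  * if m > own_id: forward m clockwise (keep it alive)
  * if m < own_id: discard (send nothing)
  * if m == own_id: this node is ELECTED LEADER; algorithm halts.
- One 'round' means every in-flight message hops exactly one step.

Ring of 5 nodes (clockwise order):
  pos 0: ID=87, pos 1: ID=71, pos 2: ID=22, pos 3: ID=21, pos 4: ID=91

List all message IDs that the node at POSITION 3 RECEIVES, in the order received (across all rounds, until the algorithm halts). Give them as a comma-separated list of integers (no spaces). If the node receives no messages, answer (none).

Round 1: pos1(id71) recv 87: fwd; pos2(id22) recv 71: fwd; pos3(id21) recv 22: fwd; pos4(id91) recv 21: drop; pos0(id87) recv 91: fwd
Round 2: pos2(id22) recv 87: fwd; pos3(id21) recv 71: fwd; pos4(id91) recv 22: drop; pos1(id71) recv 91: fwd
Round 3: pos3(id21) recv 87: fwd; pos4(id91) recv 71: drop; pos2(id22) recv 91: fwd
Round 4: pos4(id91) recv 87: drop; pos3(id21) recv 91: fwd
Round 5: pos4(id91) recv 91: ELECTED

Answer: 22,71,87,91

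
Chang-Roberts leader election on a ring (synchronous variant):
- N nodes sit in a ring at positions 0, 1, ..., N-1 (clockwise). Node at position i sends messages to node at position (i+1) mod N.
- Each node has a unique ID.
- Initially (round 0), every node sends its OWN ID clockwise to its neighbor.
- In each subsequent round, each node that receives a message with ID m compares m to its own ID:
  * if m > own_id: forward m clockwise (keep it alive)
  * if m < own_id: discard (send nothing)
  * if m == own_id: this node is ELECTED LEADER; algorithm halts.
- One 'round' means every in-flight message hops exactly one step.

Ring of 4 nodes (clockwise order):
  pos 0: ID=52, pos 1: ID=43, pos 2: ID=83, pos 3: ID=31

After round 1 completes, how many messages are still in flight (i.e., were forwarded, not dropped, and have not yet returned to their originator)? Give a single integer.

Answer: 2

Derivation:
Round 1: pos1(id43) recv 52: fwd; pos2(id83) recv 43: drop; pos3(id31) recv 83: fwd; pos0(id52) recv 31: drop
After round 1: 2 messages still in flight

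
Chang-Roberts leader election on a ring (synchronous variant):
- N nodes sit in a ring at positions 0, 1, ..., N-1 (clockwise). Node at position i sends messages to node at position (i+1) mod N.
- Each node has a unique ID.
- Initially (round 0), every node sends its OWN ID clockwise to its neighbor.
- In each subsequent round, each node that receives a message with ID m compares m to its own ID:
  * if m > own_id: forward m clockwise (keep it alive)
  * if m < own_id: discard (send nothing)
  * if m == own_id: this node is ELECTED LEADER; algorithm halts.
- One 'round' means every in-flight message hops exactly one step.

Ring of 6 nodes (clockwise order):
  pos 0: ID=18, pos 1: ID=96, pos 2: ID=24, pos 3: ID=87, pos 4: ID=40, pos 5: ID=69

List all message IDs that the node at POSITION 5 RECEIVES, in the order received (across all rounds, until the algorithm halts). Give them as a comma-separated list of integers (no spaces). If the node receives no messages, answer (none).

Round 1: pos1(id96) recv 18: drop; pos2(id24) recv 96: fwd; pos3(id87) recv 24: drop; pos4(id40) recv 87: fwd; pos5(id69) recv 40: drop; pos0(id18) recv 69: fwd
Round 2: pos3(id87) recv 96: fwd; pos5(id69) recv 87: fwd; pos1(id96) recv 69: drop
Round 3: pos4(id40) recv 96: fwd; pos0(id18) recv 87: fwd
Round 4: pos5(id69) recv 96: fwd; pos1(id96) recv 87: drop
Round 5: pos0(id18) recv 96: fwd
Round 6: pos1(id96) recv 96: ELECTED

Answer: 40,87,96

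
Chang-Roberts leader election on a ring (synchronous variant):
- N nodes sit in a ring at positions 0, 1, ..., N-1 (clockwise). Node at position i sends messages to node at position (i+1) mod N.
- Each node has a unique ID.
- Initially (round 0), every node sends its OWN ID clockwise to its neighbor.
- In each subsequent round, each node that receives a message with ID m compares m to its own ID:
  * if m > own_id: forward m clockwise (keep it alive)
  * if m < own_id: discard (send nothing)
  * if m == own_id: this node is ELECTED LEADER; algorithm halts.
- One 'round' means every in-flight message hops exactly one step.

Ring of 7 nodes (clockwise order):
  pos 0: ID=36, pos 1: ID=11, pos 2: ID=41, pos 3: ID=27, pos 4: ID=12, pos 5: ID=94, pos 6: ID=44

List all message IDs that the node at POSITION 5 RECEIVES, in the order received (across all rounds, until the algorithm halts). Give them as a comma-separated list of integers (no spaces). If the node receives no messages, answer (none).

Answer: 12,27,41,44,94

Derivation:
Round 1: pos1(id11) recv 36: fwd; pos2(id41) recv 11: drop; pos3(id27) recv 41: fwd; pos4(id12) recv 27: fwd; pos5(id94) recv 12: drop; pos6(id44) recv 94: fwd; pos0(id36) recv 44: fwd
Round 2: pos2(id41) recv 36: drop; pos4(id12) recv 41: fwd; pos5(id94) recv 27: drop; pos0(id36) recv 94: fwd; pos1(id11) recv 44: fwd
Round 3: pos5(id94) recv 41: drop; pos1(id11) recv 94: fwd; pos2(id41) recv 44: fwd
Round 4: pos2(id41) recv 94: fwd; pos3(id27) recv 44: fwd
Round 5: pos3(id27) recv 94: fwd; pos4(id12) recv 44: fwd
Round 6: pos4(id12) recv 94: fwd; pos5(id94) recv 44: drop
Round 7: pos5(id94) recv 94: ELECTED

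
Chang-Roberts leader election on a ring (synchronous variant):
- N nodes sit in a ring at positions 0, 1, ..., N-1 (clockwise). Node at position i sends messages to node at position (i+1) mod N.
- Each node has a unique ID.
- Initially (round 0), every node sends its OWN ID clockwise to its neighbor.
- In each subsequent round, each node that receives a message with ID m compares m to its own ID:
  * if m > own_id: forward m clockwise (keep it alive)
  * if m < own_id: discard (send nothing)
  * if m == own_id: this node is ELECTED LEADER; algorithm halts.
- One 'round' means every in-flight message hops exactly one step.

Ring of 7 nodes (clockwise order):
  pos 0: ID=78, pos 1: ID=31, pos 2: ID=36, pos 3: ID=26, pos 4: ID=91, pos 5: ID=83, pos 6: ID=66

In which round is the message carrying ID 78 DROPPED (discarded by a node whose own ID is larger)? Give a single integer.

Answer: 4

Derivation:
Round 1: pos1(id31) recv 78: fwd; pos2(id36) recv 31: drop; pos3(id26) recv 36: fwd; pos4(id91) recv 26: drop; pos5(id83) recv 91: fwd; pos6(id66) recv 83: fwd; pos0(id78) recv 66: drop
Round 2: pos2(id36) recv 78: fwd; pos4(id91) recv 36: drop; pos6(id66) recv 91: fwd; pos0(id78) recv 83: fwd
Round 3: pos3(id26) recv 78: fwd; pos0(id78) recv 91: fwd; pos1(id31) recv 83: fwd
Round 4: pos4(id91) recv 78: drop; pos1(id31) recv 91: fwd; pos2(id36) recv 83: fwd
Round 5: pos2(id36) recv 91: fwd; pos3(id26) recv 83: fwd
Round 6: pos3(id26) recv 91: fwd; pos4(id91) recv 83: drop
Round 7: pos4(id91) recv 91: ELECTED
Message ID 78 originates at pos 0; dropped at pos 4 in round 4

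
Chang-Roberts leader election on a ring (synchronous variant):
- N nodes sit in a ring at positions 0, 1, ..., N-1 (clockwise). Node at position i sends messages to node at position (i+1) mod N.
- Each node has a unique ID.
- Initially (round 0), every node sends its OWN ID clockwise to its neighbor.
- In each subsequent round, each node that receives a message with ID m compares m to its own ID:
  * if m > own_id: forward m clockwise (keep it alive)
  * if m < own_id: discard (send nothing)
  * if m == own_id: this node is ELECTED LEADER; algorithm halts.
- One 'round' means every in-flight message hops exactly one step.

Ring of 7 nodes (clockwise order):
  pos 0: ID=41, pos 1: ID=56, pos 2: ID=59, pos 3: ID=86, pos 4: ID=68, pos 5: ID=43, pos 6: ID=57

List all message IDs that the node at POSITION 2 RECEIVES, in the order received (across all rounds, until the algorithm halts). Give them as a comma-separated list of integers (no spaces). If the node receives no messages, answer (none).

Answer: 56,57,68,86

Derivation:
Round 1: pos1(id56) recv 41: drop; pos2(id59) recv 56: drop; pos3(id86) recv 59: drop; pos4(id68) recv 86: fwd; pos5(id43) recv 68: fwd; pos6(id57) recv 43: drop; pos0(id41) recv 57: fwd
Round 2: pos5(id43) recv 86: fwd; pos6(id57) recv 68: fwd; pos1(id56) recv 57: fwd
Round 3: pos6(id57) recv 86: fwd; pos0(id41) recv 68: fwd; pos2(id59) recv 57: drop
Round 4: pos0(id41) recv 86: fwd; pos1(id56) recv 68: fwd
Round 5: pos1(id56) recv 86: fwd; pos2(id59) recv 68: fwd
Round 6: pos2(id59) recv 86: fwd; pos3(id86) recv 68: drop
Round 7: pos3(id86) recv 86: ELECTED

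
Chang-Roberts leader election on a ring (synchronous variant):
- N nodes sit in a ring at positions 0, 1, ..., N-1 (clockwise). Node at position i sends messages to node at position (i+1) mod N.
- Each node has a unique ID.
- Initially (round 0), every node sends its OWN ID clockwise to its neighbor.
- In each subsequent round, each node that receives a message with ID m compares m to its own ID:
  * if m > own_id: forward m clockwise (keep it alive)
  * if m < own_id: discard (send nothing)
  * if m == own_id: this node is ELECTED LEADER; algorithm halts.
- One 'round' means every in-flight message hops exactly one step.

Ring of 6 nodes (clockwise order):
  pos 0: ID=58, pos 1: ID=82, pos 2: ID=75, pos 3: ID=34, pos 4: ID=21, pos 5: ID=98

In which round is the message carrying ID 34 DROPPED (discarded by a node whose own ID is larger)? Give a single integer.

Answer: 2

Derivation:
Round 1: pos1(id82) recv 58: drop; pos2(id75) recv 82: fwd; pos3(id34) recv 75: fwd; pos4(id21) recv 34: fwd; pos5(id98) recv 21: drop; pos0(id58) recv 98: fwd
Round 2: pos3(id34) recv 82: fwd; pos4(id21) recv 75: fwd; pos5(id98) recv 34: drop; pos1(id82) recv 98: fwd
Round 3: pos4(id21) recv 82: fwd; pos5(id98) recv 75: drop; pos2(id75) recv 98: fwd
Round 4: pos5(id98) recv 82: drop; pos3(id34) recv 98: fwd
Round 5: pos4(id21) recv 98: fwd
Round 6: pos5(id98) recv 98: ELECTED
Message ID 34 originates at pos 3; dropped at pos 5 in round 2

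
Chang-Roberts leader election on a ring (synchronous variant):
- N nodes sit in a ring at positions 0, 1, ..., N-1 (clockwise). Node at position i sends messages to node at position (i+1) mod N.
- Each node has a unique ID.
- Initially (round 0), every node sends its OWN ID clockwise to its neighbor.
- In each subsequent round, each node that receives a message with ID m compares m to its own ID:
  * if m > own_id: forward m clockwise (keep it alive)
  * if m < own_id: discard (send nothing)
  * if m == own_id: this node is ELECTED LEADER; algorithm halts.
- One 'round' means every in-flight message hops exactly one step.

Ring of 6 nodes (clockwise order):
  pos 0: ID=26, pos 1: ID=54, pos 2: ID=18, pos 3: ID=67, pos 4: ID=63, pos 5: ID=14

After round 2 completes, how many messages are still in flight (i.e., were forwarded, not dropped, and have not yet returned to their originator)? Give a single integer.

Answer: 2

Derivation:
Round 1: pos1(id54) recv 26: drop; pos2(id18) recv 54: fwd; pos3(id67) recv 18: drop; pos4(id63) recv 67: fwd; pos5(id14) recv 63: fwd; pos0(id26) recv 14: drop
Round 2: pos3(id67) recv 54: drop; pos5(id14) recv 67: fwd; pos0(id26) recv 63: fwd
After round 2: 2 messages still in flight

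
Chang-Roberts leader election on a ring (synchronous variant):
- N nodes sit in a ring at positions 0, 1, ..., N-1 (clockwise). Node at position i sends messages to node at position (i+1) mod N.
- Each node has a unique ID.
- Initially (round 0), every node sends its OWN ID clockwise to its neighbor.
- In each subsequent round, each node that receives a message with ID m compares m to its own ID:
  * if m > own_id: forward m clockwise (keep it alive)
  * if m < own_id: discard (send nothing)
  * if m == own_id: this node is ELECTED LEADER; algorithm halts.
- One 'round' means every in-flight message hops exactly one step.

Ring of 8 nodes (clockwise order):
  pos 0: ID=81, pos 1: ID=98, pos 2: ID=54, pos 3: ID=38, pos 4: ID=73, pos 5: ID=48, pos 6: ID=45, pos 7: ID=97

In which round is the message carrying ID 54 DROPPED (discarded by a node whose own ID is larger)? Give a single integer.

Answer: 2

Derivation:
Round 1: pos1(id98) recv 81: drop; pos2(id54) recv 98: fwd; pos3(id38) recv 54: fwd; pos4(id73) recv 38: drop; pos5(id48) recv 73: fwd; pos6(id45) recv 48: fwd; pos7(id97) recv 45: drop; pos0(id81) recv 97: fwd
Round 2: pos3(id38) recv 98: fwd; pos4(id73) recv 54: drop; pos6(id45) recv 73: fwd; pos7(id97) recv 48: drop; pos1(id98) recv 97: drop
Round 3: pos4(id73) recv 98: fwd; pos7(id97) recv 73: drop
Round 4: pos5(id48) recv 98: fwd
Round 5: pos6(id45) recv 98: fwd
Round 6: pos7(id97) recv 98: fwd
Round 7: pos0(id81) recv 98: fwd
Round 8: pos1(id98) recv 98: ELECTED
Message ID 54 originates at pos 2; dropped at pos 4 in round 2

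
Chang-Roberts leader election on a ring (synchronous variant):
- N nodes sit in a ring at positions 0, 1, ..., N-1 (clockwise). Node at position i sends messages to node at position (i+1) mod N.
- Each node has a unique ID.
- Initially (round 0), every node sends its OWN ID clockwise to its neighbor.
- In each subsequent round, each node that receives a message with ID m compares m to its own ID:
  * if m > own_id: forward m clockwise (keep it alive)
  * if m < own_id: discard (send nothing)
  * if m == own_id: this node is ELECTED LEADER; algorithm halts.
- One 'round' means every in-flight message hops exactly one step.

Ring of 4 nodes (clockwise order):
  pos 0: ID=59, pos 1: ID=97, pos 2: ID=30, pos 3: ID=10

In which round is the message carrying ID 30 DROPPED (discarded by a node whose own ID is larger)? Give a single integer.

Round 1: pos1(id97) recv 59: drop; pos2(id30) recv 97: fwd; pos3(id10) recv 30: fwd; pos0(id59) recv 10: drop
Round 2: pos3(id10) recv 97: fwd; pos0(id59) recv 30: drop
Round 3: pos0(id59) recv 97: fwd
Round 4: pos1(id97) recv 97: ELECTED
Message ID 30 originates at pos 2; dropped at pos 0 in round 2

Answer: 2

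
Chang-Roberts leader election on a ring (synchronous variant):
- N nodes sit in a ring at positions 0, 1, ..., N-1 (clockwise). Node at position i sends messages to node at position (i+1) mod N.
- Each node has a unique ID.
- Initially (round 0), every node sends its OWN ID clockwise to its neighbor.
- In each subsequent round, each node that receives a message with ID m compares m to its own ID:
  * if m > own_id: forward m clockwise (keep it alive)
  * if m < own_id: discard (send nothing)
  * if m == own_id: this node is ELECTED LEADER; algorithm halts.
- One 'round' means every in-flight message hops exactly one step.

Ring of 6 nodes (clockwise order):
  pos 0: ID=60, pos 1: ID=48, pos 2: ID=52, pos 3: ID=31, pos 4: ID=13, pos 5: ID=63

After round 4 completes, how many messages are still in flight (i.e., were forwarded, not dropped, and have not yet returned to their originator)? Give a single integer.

Round 1: pos1(id48) recv 60: fwd; pos2(id52) recv 48: drop; pos3(id31) recv 52: fwd; pos4(id13) recv 31: fwd; pos5(id63) recv 13: drop; pos0(id60) recv 63: fwd
Round 2: pos2(id52) recv 60: fwd; pos4(id13) recv 52: fwd; pos5(id63) recv 31: drop; pos1(id48) recv 63: fwd
Round 3: pos3(id31) recv 60: fwd; pos5(id63) recv 52: drop; pos2(id52) recv 63: fwd
Round 4: pos4(id13) recv 60: fwd; pos3(id31) recv 63: fwd
After round 4: 2 messages still in flight

Answer: 2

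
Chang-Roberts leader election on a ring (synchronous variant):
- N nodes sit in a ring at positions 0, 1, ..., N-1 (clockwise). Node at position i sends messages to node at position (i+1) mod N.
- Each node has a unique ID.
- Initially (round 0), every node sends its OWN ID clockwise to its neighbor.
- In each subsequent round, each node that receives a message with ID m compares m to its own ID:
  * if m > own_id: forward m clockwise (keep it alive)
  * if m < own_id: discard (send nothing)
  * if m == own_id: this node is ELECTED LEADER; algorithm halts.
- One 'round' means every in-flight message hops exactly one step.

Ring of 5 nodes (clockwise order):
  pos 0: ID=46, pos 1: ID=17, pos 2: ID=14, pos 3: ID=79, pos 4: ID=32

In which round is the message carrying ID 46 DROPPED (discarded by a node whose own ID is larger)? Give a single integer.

Round 1: pos1(id17) recv 46: fwd; pos2(id14) recv 17: fwd; pos3(id79) recv 14: drop; pos4(id32) recv 79: fwd; pos0(id46) recv 32: drop
Round 2: pos2(id14) recv 46: fwd; pos3(id79) recv 17: drop; pos0(id46) recv 79: fwd
Round 3: pos3(id79) recv 46: drop; pos1(id17) recv 79: fwd
Round 4: pos2(id14) recv 79: fwd
Round 5: pos3(id79) recv 79: ELECTED
Message ID 46 originates at pos 0; dropped at pos 3 in round 3

Answer: 3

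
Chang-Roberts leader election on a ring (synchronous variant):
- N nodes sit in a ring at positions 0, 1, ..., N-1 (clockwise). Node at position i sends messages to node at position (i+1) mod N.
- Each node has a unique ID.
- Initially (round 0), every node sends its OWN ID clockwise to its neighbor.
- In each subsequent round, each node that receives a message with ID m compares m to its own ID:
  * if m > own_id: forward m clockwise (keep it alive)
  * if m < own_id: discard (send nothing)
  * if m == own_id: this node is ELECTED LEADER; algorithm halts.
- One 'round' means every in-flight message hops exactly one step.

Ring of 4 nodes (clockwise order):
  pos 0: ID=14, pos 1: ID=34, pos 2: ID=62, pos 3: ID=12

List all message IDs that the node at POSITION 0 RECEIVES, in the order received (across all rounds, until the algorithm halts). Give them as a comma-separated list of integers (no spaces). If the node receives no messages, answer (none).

Answer: 12,62

Derivation:
Round 1: pos1(id34) recv 14: drop; pos2(id62) recv 34: drop; pos3(id12) recv 62: fwd; pos0(id14) recv 12: drop
Round 2: pos0(id14) recv 62: fwd
Round 3: pos1(id34) recv 62: fwd
Round 4: pos2(id62) recv 62: ELECTED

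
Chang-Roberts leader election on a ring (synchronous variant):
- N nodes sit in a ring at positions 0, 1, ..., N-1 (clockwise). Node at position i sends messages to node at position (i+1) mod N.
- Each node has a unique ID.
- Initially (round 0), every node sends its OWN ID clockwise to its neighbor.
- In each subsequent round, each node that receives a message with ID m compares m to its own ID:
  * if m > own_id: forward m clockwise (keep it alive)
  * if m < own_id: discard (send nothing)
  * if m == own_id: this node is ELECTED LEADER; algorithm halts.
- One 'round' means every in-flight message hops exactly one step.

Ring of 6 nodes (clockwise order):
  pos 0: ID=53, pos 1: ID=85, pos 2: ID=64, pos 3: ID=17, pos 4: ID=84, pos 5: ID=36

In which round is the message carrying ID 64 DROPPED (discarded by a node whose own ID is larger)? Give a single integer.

Round 1: pos1(id85) recv 53: drop; pos2(id64) recv 85: fwd; pos3(id17) recv 64: fwd; pos4(id84) recv 17: drop; pos5(id36) recv 84: fwd; pos0(id53) recv 36: drop
Round 2: pos3(id17) recv 85: fwd; pos4(id84) recv 64: drop; pos0(id53) recv 84: fwd
Round 3: pos4(id84) recv 85: fwd; pos1(id85) recv 84: drop
Round 4: pos5(id36) recv 85: fwd
Round 5: pos0(id53) recv 85: fwd
Round 6: pos1(id85) recv 85: ELECTED
Message ID 64 originates at pos 2; dropped at pos 4 in round 2

Answer: 2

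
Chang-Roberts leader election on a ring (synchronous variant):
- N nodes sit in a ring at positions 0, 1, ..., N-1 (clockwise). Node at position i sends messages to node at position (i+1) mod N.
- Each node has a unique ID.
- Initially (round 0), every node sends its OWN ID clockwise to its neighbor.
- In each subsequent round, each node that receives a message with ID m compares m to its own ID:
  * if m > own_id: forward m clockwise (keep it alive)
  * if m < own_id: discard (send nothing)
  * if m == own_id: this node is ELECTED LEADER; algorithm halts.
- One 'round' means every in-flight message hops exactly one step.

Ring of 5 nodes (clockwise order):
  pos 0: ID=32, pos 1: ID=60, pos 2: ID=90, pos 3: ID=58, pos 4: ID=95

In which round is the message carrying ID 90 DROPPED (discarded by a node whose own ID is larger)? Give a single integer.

Answer: 2

Derivation:
Round 1: pos1(id60) recv 32: drop; pos2(id90) recv 60: drop; pos3(id58) recv 90: fwd; pos4(id95) recv 58: drop; pos0(id32) recv 95: fwd
Round 2: pos4(id95) recv 90: drop; pos1(id60) recv 95: fwd
Round 3: pos2(id90) recv 95: fwd
Round 4: pos3(id58) recv 95: fwd
Round 5: pos4(id95) recv 95: ELECTED
Message ID 90 originates at pos 2; dropped at pos 4 in round 2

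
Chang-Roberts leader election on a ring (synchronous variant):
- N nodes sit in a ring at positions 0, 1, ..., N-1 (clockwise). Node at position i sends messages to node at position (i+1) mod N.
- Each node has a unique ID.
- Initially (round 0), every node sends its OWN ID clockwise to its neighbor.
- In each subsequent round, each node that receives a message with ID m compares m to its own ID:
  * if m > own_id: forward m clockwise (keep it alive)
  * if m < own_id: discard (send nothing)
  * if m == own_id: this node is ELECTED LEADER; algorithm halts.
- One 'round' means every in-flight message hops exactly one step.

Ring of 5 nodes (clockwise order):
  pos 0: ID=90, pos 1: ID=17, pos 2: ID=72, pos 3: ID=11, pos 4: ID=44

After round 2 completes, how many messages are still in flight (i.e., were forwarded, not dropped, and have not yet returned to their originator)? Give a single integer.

Answer: 2

Derivation:
Round 1: pos1(id17) recv 90: fwd; pos2(id72) recv 17: drop; pos3(id11) recv 72: fwd; pos4(id44) recv 11: drop; pos0(id90) recv 44: drop
Round 2: pos2(id72) recv 90: fwd; pos4(id44) recv 72: fwd
After round 2: 2 messages still in flight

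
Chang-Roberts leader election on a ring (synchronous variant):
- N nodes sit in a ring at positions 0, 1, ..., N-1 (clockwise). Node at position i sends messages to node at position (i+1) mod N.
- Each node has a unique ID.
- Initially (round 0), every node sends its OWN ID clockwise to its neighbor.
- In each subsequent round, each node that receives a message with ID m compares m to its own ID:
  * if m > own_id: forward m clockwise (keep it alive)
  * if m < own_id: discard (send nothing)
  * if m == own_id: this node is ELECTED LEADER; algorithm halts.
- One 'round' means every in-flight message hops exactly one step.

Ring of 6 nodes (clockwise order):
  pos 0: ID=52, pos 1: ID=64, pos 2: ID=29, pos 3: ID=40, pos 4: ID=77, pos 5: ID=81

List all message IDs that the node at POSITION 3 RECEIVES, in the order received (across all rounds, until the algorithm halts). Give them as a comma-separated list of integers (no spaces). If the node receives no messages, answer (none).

Round 1: pos1(id64) recv 52: drop; pos2(id29) recv 64: fwd; pos3(id40) recv 29: drop; pos4(id77) recv 40: drop; pos5(id81) recv 77: drop; pos0(id52) recv 81: fwd
Round 2: pos3(id40) recv 64: fwd; pos1(id64) recv 81: fwd
Round 3: pos4(id77) recv 64: drop; pos2(id29) recv 81: fwd
Round 4: pos3(id40) recv 81: fwd
Round 5: pos4(id77) recv 81: fwd
Round 6: pos5(id81) recv 81: ELECTED

Answer: 29,64,81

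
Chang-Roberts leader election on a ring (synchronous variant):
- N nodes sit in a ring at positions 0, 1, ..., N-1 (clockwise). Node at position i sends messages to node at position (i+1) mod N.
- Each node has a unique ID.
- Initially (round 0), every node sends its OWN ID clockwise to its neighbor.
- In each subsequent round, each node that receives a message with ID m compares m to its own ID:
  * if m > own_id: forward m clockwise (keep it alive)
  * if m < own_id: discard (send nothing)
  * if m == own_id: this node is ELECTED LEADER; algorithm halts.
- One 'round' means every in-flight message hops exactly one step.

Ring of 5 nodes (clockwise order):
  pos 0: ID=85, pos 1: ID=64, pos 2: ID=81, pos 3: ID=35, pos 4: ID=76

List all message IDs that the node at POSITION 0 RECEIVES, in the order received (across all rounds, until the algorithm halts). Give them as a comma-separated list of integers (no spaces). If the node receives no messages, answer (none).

Answer: 76,81,85

Derivation:
Round 1: pos1(id64) recv 85: fwd; pos2(id81) recv 64: drop; pos3(id35) recv 81: fwd; pos4(id76) recv 35: drop; pos0(id85) recv 76: drop
Round 2: pos2(id81) recv 85: fwd; pos4(id76) recv 81: fwd
Round 3: pos3(id35) recv 85: fwd; pos0(id85) recv 81: drop
Round 4: pos4(id76) recv 85: fwd
Round 5: pos0(id85) recv 85: ELECTED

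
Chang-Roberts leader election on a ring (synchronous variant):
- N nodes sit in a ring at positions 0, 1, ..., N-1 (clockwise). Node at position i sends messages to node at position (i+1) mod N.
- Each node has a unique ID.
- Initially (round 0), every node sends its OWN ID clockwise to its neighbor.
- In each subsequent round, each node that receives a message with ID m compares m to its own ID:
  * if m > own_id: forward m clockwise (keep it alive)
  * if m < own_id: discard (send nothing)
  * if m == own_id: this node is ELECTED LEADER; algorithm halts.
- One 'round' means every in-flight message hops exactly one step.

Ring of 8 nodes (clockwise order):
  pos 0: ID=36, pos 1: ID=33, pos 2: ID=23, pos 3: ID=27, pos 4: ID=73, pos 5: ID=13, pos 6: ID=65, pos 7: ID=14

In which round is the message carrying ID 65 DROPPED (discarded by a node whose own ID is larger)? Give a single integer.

Round 1: pos1(id33) recv 36: fwd; pos2(id23) recv 33: fwd; pos3(id27) recv 23: drop; pos4(id73) recv 27: drop; pos5(id13) recv 73: fwd; pos6(id65) recv 13: drop; pos7(id14) recv 65: fwd; pos0(id36) recv 14: drop
Round 2: pos2(id23) recv 36: fwd; pos3(id27) recv 33: fwd; pos6(id65) recv 73: fwd; pos0(id36) recv 65: fwd
Round 3: pos3(id27) recv 36: fwd; pos4(id73) recv 33: drop; pos7(id14) recv 73: fwd; pos1(id33) recv 65: fwd
Round 4: pos4(id73) recv 36: drop; pos0(id36) recv 73: fwd; pos2(id23) recv 65: fwd
Round 5: pos1(id33) recv 73: fwd; pos3(id27) recv 65: fwd
Round 6: pos2(id23) recv 73: fwd; pos4(id73) recv 65: drop
Round 7: pos3(id27) recv 73: fwd
Round 8: pos4(id73) recv 73: ELECTED
Message ID 65 originates at pos 6; dropped at pos 4 in round 6

Answer: 6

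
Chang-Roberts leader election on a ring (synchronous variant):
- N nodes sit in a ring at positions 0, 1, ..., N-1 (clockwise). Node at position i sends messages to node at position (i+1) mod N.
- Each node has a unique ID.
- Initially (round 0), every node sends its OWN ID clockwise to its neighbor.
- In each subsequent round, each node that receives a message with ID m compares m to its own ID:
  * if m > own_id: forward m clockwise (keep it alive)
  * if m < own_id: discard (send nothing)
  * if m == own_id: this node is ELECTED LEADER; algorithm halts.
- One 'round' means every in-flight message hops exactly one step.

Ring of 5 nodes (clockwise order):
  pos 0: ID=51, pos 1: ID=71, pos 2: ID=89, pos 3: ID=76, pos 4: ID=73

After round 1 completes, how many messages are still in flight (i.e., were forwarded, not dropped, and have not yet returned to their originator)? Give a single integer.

Round 1: pos1(id71) recv 51: drop; pos2(id89) recv 71: drop; pos3(id76) recv 89: fwd; pos4(id73) recv 76: fwd; pos0(id51) recv 73: fwd
After round 1: 3 messages still in flight

Answer: 3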